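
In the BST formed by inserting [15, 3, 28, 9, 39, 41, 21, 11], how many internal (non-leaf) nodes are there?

Tree built from: [15, 3, 28, 9, 39, 41, 21, 11]
Tree (level-order array): [15, 3, 28, None, 9, 21, 39, None, 11, None, None, None, 41]
Rule: An internal node has at least one child.
Per-node child counts:
  node 15: 2 child(ren)
  node 3: 1 child(ren)
  node 9: 1 child(ren)
  node 11: 0 child(ren)
  node 28: 2 child(ren)
  node 21: 0 child(ren)
  node 39: 1 child(ren)
  node 41: 0 child(ren)
Matching nodes: [15, 3, 9, 28, 39]
Count of internal (non-leaf) nodes: 5


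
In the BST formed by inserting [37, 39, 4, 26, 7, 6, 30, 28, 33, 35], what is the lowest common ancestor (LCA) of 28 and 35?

Tree insertion order: [37, 39, 4, 26, 7, 6, 30, 28, 33, 35]
Tree (level-order array): [37, 4, 39, None, 26, None, None, 7, 30, 6, None, 28, 33, None, None, None, None, None, 35]
In a BST, the LCA of p=28, q=35 is the first node v on the
root-to-leaf path with p <= v <= q (go left if both < v, right if both > v).
Walk from root:
  at 37: both 28 and 35 < 37, go left
  at 4: both 28 and 35 > 4, go right
  at 26: both 28 and 35 > 26, go right
  at 30: 28 <= 30 <= 35, this is the LCA
LCA = 30


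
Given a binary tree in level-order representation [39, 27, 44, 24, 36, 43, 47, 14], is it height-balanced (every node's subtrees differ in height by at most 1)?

Tree (level-order array): [39, 27, 44, 24, 36, 43, 47, 14]
Definition: a tree is height-balanced if, at every node, |h(left) - h(right)| <= 1 (empty subtree has height -1).
Bottom-up per-node check:
  node 14: h_left=-1, h_right=-1, diff=0 [OK], height=0
  node 24: h_left=0, h_right=-1, diff=1 [OK], height=1
  node 36: h_left=-1, h_right=-1, diff=0 [OK], height=0
  node 27: h_left=1, h_right=0, diff=1 [OK], height=2
  node 43: h_left=-1, h_right=-1, diff=0 [OK], height=0
  node 47: h_left=-1, h_right=-1, diff=0 [OK], height=0
  node 44: h_left=0, h_right=0, diff=0 [OK], height=1
  node 39: h_left=2, h_right=1, diff=1 [OK], height=3
All nodes satisfy the balance condition.
Result: Balanced


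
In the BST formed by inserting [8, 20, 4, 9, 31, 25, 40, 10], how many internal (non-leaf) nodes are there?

Tree built from: [8, 20, 4, 9, 31, 25, 40, 10]
Tree (level-order array): [8, 4, 20, None, None, 9, 31, None, 10, 25, 40]
Rule: An internal node has at least one child.
Per-node child counts:
  node 8: 2 child(ren)
  node 4: 0 child(ren)
  node 20: 2 child(ren)
  node 9: 1 child(ren)
  node 10: 0 child(ren)
  node 31: 2 child(ren)
  node 25: 0 child(ren)
  node 40: 0 child(ren)
Matching nodes: [8, 20, 9, 31]
Count of internal (non-leaf) nodes: 4


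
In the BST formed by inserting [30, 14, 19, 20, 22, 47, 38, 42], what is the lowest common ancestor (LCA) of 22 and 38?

Tree insertion order: [30, 14, 19, 20, 22, 47, 38, 42]
Tree (level-order array): [30, 14, 47, None, 19, 38, None, None, 20, None, 42, None, 22]
In a BST, the LCA of p=22, q=38 is the first node v on the
root-to-leaf path with p <= v <= q (go left if both < v, right if both > v).
Walk from root:
  at 30: 22 <= 30 <= 38, this is the LCA
LCA = 30


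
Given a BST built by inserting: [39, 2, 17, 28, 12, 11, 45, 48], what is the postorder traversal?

Tree insertion order: [39, 2, 17, 28, 12, 11, 45, 48]
Tree (level-order array): [39, 2, 45, None, 17, None, 48, 12, 28, None, None, 11]
Postorder traversal: [11, 12, 28, 17, 2, 48, 45, 39]


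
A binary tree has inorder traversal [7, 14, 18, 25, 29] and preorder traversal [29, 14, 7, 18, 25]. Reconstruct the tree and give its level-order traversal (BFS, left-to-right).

Inorder:  [7, 14, 18, 25, 29]
Preorder: [29, 14, 7, 18, 25]
Algorithm: preorder visits root first, so consume preorder in order;
for each root, split the current inorder slice at that value into
left-subtree inorder and right-subtree inorder, then recurse.
Recursive splits:
  root=29; inorder splits into left=[7, 14, 18, 25], right=[]
  root=14; inorder splits into left=[7], right=[18, 25]
  root=7; inorder splits into left=[], right=[]
  root=18; inorder splits into left=[], right=[25]
  root=25; inorder splits into left=[], right=[]
Reconstructed level-order: [29, 14, 7, 18, 25]


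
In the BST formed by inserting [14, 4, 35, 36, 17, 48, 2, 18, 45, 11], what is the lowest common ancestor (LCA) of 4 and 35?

Tree insertion order: [14, 4, 35, 36, 17, 48, 2, 18, 45, 11]
Tree (level-order array): [14, 4, 35, 2, 11, 17, 36, None, None, None, None, None, 18, None, 48, None, None, 45]
In a BST, the LCA of p=4, q=35 is the first node v on the
root-to-leaf path with p <= v <= q (go left if both < v, right if both > v).
Walk from root:
  at 14: 4 <= 14 <= 35, this is the LCA
LCA = 14


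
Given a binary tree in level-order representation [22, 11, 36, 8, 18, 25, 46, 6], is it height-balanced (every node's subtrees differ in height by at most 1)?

Tree (level-order array): [22, 11, 36, 8, 18, 25, 46, 6]
Definition: a tree is height-balanced if, at every node, |h(left) - h(right)| <= 1 (empty subtree has height -1).
Bottom-up per-node check:
  node 6: h_left=-1, h_right=-1, diff=0 [OK], height=0
  node 8: h_left=0, h_right=-1, diff=1 [OK], height=1
  node 18: h_left=-1, h_right=-1, diff=0 [OK], height=0
  node 11: h_left=1, h_right=0, diff=1 [OK], height=2
  node 25: h_left=-1, h_right=-1, diff=0 [OK], height=0
  node 46: h_left=-1, h_right=-1, diff=0 [OK], height=0
  node 36: h_left=0, h_right=0, diff=0 [OK], height=1
  node 22: h_left=2, h_right=1, diff=1 [OK], height=3
All nodes satisfy the balance condition.
Result: Balanced


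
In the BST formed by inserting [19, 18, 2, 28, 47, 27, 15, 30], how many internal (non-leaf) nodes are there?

Tree built from: [19, 18, 2, 28, 47, 27, 15, 30]
Tree (level-order array): [19, 18, 28, 2, None, 27, 47, None, 15, None, None, 30]
Rule: An internal node has at least one child.
Per-node child counts:
  node 19: 2 child(ren)
  node 18: 1 child(ren)
  node 2: 1 child(ren)
  node 15: 0 child(ren)
  node 28: 2 child(ren)
  node 27: 0 child(ren)
  node 47: 1 child(ren)
  node 30: 0 child(ren)
Matching nodes: [19, 18, 2, 28, 47]
Count of internal (non-leaf) nodes: 5


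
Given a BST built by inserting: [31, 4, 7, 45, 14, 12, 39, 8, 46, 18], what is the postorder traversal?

Tree insertion order: [31, 4, 7, 45, 14, 12, 39, 8, 46, 18]
Tree (level-order array): [31, 4, 45, None, 7, 39, 46, None, 14, None, None, None, None, 12, 18, 8]
Postorder traversal: [8, 12, 18, 14, 7, 4, 39, 46, 45, 31]


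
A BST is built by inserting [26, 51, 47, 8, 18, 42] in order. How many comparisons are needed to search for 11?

Search path for 11: 26 -> 8 -> 18
Found: False
Comparisons: 3


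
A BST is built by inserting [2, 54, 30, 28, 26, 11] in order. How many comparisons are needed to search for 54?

Search path for 54: 2 -> 54
Found: True
Comparisons: 2


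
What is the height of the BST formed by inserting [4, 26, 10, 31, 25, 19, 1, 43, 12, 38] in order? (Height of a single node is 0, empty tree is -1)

Insertion order: [4, 26, 10, 31, 25, 19, 1, 43, 12, 38]
Tree (level-order array): [4, 1, 26, None, None, 10, 31, None, 25, None, 43, 19, None, 38, None, 12]
Compute height bottom-up (empty subtree = -1):
  height(1) = 1 + max(-1, -1) = 0
  height(12) = 1 + max(-1, -1) = 0
  height(19) = 1 + max(0, -1) = 1
  height(25) = 1 + max(1, -1) = 2
  height(10) = 1 + max(-1, 2) = 3
  height(38) = 1 + max(-1, -1) = 0
  height(43) = 1 + max(0, -1) = 1
  height(31) = 1 + max(-1, 1) = 2
  height(26) = 1 + max(3, 2) = 4
  height(4) = 1 + max(0, 4) = 5
Height = 5


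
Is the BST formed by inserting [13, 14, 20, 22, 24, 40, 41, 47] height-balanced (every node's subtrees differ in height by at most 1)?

Tree (level-order array): [13, None, 14, None, 20, None, 22, None, 24, None, 40, None, 41, None, 47]
Definition: a tree is height-balanced if, at every node, |h(left) - h(right)| <= 1 (empty subtree has height -1).
Bottom-up per-node check:
  node 47: h_left=-1, h_right=-1, diff=0 [OK], height=0
  node 41: h_left=-1, h_right=0, diff=1 [OK], height=1
  node 40: h_left=-1, h_right=1, diff=2 [FAIL (|-1-1|=2 > 1)], height=2
  node 24: h_left=-1, h_right=2, diff=3 [FAIL (|-1-2|=3 > 1)], height=3
  node 22: h_left=-1, h_right=3, diff=4 [FAIL (|-1-3|=4 > 1)], height=4
  node 20: h_left=-1, h_right=4, diff=5 [FAIL (|-1-4|=5 > 1)], height=5
  node 14: h_left=-1, h_right=5, diff=6 [FAIL (|-1-5|=6 > 1)], height=6
  node 13: h_left=-1, h_right=6, diff=7 [FAIL (|-1-6|=7 > 1)], height=7
Node 40 violates the condition: |-1 - 1| = 2 > 1.
Result: Not balanced


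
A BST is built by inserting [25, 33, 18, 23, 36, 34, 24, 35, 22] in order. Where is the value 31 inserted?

Starting tree (level order): [25, 18, 33, None, 23, None, 36, 22, 24, 34, None, None, None, None, None, None, 35]
Insertion path: 25 -> 33
Result: insert 31 as left child of 33
Final tree (level order): [25, 18, 33, None, 23, 31, 36, 22, 24, None, None, 34, None, None, None, None, None, None, 35]


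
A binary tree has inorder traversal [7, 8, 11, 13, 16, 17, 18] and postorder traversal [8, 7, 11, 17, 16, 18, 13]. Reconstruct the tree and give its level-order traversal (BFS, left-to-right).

Inorder:   [7, 8, 11, 13, 16, 17, 18]
Postorder: [8, 7, 11, 17, 16, 18, 13]
Algorithm: postorder visits root last, so walk postorder right-to-left;
each value is the root of the current inorder slice — split it at that
value, recurse on the right subtree first, then the left.
Recursive splits:
  root=13; inorder splits into left=[7, 8, 11], right=[16, 17, 18]
  root=18; inorder splits into left=[16, 17], right=[]
  root=16; inorder splits into left=[], right=[17]
  root=17; inorder splits into left=[], right=[]
  root=11; inorder splits into left=[7, 8], right=[]
  root=7; inorder splits into left=[], right=[8]
  root=8; inorder splits into left=[], right=[]
Reconstructed level-order: [13, 11, 18, 7, 16, 8, 17]


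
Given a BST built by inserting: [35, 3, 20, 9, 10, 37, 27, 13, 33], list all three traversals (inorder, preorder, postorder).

Tree insertion order: [35, 3, 20, 9, 10, 37, 27, 13, 33]
Tree (level-order array): [35, 3, 37, None, 20, None, None, 9, 27, None, 10, None, 33, None, 13]
Inorder (L, root, R): [3, 9, 10, 13, 20, 27, 33, 35, 37]
Preorder (root, L, R): [35, 3, 20, 9, 10, 13, 27, 33, 37]
Postorder (L, R, root): [13, 10, 9, 33, 27, 20, 3, 37, 35]


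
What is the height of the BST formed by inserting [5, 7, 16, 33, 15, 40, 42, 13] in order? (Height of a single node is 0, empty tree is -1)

Insertion order: [5, 7, 16, 33, 15, 40, 42, 13]
Tree (level-order array): [5, None, 7, None, 16, 15, 33, 13, None, None, 40, None, None, None, 42]
Compute height bottom-up (empty subtree = -1):
  height(13) = 1 + max(-1, -1) = 0
  height(15) = 1 + max(0, -1) = 1
  height(42) = 1 + max(-1, -1) = 0
  height(40) = 1 + max(-1, 0) = 1
  height(33) = 1 + max(-1, 1) = 2
  height(16) = 1 + max(1, 2) = 3
  height(7) = 1 + max(-1, 3) = 4
  height(5) = 1 + max(-1, 4) = 5
Height = 5


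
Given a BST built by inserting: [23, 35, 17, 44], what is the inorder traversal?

Tree insertion order: [23, 35, 17, 44]
Tree (level-order array): [23, 17, 35, None, None, None, 44]
Inorder traversal: [17, 23, 35, 44]


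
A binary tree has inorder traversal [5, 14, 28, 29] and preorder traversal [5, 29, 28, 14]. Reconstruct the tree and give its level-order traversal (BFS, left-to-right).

Inorder:  [5, 14, 28, 29]
Preorder: [5, 29, 28, 14]
Algorithm: preorder visits root first, so consume preorder in order;
for each root, split the current inorder slice at that value into
left-subtree inorder and right-subtree inorder, then recurse.
Recursive splits:
  root=5; inorder splits into left=[], right=[14, 28, 29]
  root=29; inorder splits into left=[14, 28], right=[]
  root=28; inorder splits into left=[14], right=[]
  root=14; inorder splits into left=[], right=[]
Reconstructed level-order: [5, 29, 28, 14]


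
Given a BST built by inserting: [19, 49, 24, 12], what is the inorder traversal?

Tree insertion order: [19, 49, 24, 12]
Tree (level-order array): [19, 12, 49, None, None, 24]
Inorder traversal: [12, 19, 24, 49]


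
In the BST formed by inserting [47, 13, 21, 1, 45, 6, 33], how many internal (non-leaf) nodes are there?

Tree built from: [47, 13, 21, 1, 45, 6, 33]
Tree (level-order array): [47, 13, None, 1, 21, None, 6, None, 45, None, None, 33]
Rule: An internal node has at least one child.
Per-node child counts:
  node 47: 1 child(ren)
  node 13: 2 child(ren)
  node 1: 1 child(ren)
  node 6: 0 child(ren)
  node 21: 1 child(ren)
  node 45: 1 child(ren)
  node 33: 0 child(ren)
Matching nodes: [47, 13, 1, 21, 45]
Count of internal (non-leaf) nodes: 5


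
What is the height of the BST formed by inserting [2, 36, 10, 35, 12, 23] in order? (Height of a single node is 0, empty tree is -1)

Insertion order: [2, 36, 10, 35, 12, 23]
Tree (level-order array): [2, None, 36, 10, None, None, 35, 12, None, None, 23]
Compute height bottom-up (empty subtree = -1):
  height(23) = 1 + max(-1, -1) = 0
  height(12) = 1 + max(-1, 0) = 1
  height(35) = 1 + max(1, -1) = 2
  height(10) = 1 + max(-1, 2) = 3
  height(36) = 1 + max(3, -1) = 4
  height(2) = 1 + max(-1, 4) = 5
Height = 5


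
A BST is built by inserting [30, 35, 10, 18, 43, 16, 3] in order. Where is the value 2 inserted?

Starting tree (level order): [30, 10, 35, 3, 18, None, 43, None, None, 16]
Insertion path: 30 -> 10 -> 3
Result: insert 2 as left child of 3
Final tree (level order): [30, 10, 35, 3, 18, None, 43, 2, None, 16]


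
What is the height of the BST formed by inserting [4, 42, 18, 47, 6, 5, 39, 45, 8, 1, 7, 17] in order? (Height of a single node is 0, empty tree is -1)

Insertion order: [4, 42, 18, 47, 6, 5, 39, 45, 8, 1, 7, 17]
Tree (level-order array): [4, 1, 42, None, None, 18, 47, 6, 39, 45, None, 5, 8, None, None, None, None, None, None, 7, 17]
Compute height bottom-up (empty subtree = -1):
  height(1) = 1 + max(-1, -1) = 0
  height(5) = 1 + max(-1, -1) = 0
  height(7) = 1 + max(-1, -1) = 0
  height(17) = 1 + max(-1, -1) = 0
  height(8) = 1 + max(0, 0) = 1
  height(6) = 1 + max(0, 1) = 2
  height(39) = 1 + max(-1, -1) = 0
  height(18) = 1 + max(2, 0) = 3
  height(45) = 1 + max(-1, -1) = 0
  height(47) = 1 + max(0, -1) = 1
  height(42) = 1 + max(3, 1) = 4
  height(4) = 1 + max(0, 4) = 5
Height = 5


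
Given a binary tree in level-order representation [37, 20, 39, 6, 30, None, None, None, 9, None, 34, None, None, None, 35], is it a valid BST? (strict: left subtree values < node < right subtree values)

Level-order array: [37, 20, 39, 6, 30, None, None, None, 9, None, 34, None, None, None, 35]
Validate using subtree bounds (lo, hi): at each node, require lo < value < hi,
then recurse left with hi=value and right with lo=value.
Preorder trace (stopping at first violation):
  at node 37 with bounds (-inf, +inf): OK
  at node 20 with bounds (-inf, 37): OK
  at node 6 with bounds (-inf, 20): OK
  at node 9 with bounds (6, 20): OK
  at node 30 with bounds (20, 37): OK
  at node 34 with bounds (30, 37): OK
  at node 35 with bounds (34, 37): OK
  at node 39 with bounds (37, +inf): OK
No violation found at any node.
Result: Valid BST


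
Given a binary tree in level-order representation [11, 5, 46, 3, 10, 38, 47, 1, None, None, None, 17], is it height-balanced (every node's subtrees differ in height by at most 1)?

Tree (level-order array): [11, 5, 46, 3, 10, 38, 47, 1, None, None, None, 17]
Definition: a tree is height-balanced if, at every node, |h(left) - h(right)| <= 1 (empty subtree has height -1).
Bottom-up per-node check:
  node 1: h_left=-1, h_right=-1, diff=0 [OK], height=0
  node 3: h_left=0, h_right=-1, diff=1 [OK], height=1
  node 10: h_left=-1, h_right=-1, diff=0 [OK], height=0
  node 5: h_left=1, h_right=0, diff=1 [OK], height=2
  node 17: h_left=-1, h_right=-1, diff=0 [OK], height=0
  node 38: h_left=0, h_right=-1, diff=1 [OK], height=1
  node 47: h_left=-1, h_right=-1, diff=0 [OK], height=0
  node 46: h_left=1, h_right=0, diff=1 [OK], height=2
  node 11: h_left=2, h_right=2, diff=0 [OK], height=3
All nodes satisfy the balance condition.
Result: Balanced


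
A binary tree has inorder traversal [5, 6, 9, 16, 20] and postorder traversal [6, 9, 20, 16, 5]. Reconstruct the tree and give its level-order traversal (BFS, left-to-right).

Inorder:   [5, 6, 9, 16, 20]
Postorder: [6, 9, 20, 16, 5]
Algorithm: postorder visits root last, so walk postorder right-to-left;
each value is the root of the current inorder slice — split it at that
value, recurse on the right subtree first, then the left.
Recursive splits:
  root=5; inorder splits into left=[], right=[6, 9, 16, 20]
  root=16; inorder splits into left=[6, 9], right=[20]
  root=20; inorder splits into left=[], right=[]
  root=9; inorder splits into left=[6], right=[]
  root=6; inorder splits into left=[], right=[]
Reconstructed level-order: [5, 16, 9, 20, 6]


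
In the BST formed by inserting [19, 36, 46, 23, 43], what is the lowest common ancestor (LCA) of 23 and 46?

Tree insertion order: [19, 36, 46, 23, 43]
Tree (level-order array): [19, None, 36, 23, 46, None, None, 43]
In a BST, the LCA of p=23, q=46 is the first node v on the
root-to-leaf path with p <= v <= q (go left if both < v, right if both > v).
Walk from root:
  at 19: both 23 and 46 > 19, go right
  at 36: 23 <= 36 <= 46, this is the LCA
LCA = 36


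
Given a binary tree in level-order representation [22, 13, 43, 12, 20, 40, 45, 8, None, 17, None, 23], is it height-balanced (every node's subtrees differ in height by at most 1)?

Tree (level-order array): [22, 13, 43, 12, 20, 40, 45, 8, None, 17, None, 23]
Definition: a tree is height-balanced if, at every node, |h(left) - h(right)| <= 1 (empty subtree has height -1).
Bottom-up per-node check:
  node 8: h_left=-1, h_right=-1, diff=0 [OK], height=0
  node 12: h_left=0, h_right=-1, diff=1 [OK], height=1
  node 17: h_left=-1, h_right=-1, diff=0 [OK], height=0
  node 20: h_left=0, h_right=-1, diff=1 [OK], height=1
  node 13: h_left=1, h_right=1, diff=0 [OK], height=2
  node 23: h_left=-1, h_right=-1, diff=0 [OK], height=0
  node 40: h_left=0, h_right=-1, diff=1 [OK], height=1
  node 45: h_left=-1, h_right=-1, diff=0 [OK], height=0
  node 43: h_left=1, h_right=0, diff=1 [OK], height=2
  node 22: h_left=2, h_right=2, diff=0 [OK], height=3
All nodes satisfy the balance condition.
Result: Balanced


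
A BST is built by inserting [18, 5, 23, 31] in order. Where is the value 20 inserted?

Starting tree (level order): [18, 5, 23, None, None, None, 31]
Insertion path: 18 -> 23
Result: insert 20 as left child of 23
Final tree (level order): [18, 5, 23, None, None, 20, 31]


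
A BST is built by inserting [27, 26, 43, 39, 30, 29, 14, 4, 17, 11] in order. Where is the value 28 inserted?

Starting tree (level order): [27, 26, 43, 14, None, 39, None, 4, 17, 30, None, None, 11, None, None, 29]
Insertion path: 27 -> 43 -> 39 -> 30 -> 29
Result: insert 28 as left child of 29
Final tree (level order): [27, 26, 43, 14, None, 39, None, 4, 17, 30, None, None, 11, None, None, 29, None, None, None, 28]


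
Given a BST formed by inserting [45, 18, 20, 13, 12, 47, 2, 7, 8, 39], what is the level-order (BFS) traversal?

Tree insertion order: [45, 18, 20, 13, 12, 47, 2, 7, 8, 39]
Tree (level-order array): [45, 18, 47, 13, 20, None, None, 12, None, None, 39, 2, None, None, None, None, 7, None, 8]
BFS from the root, enqueuing left then right child of each popped node:
  queue [45] -> pop 45, enqueue [18, 47], visited so far: [45]
  queue [18, 47] -> pop 18, enqueue [13, 20], visited so far: [45, 18]
  queue [47, 13, 20] -> pop 47, enqueue [none], visited so far: [45, 18, 47]
  queue [13, 20] -> pop 13, enqueue [12], visited so far: [45, 18, 47, 13]
  queue [20, 12] -> pop 20, enqueue [39], visited so far: [45, 18, 47, 13, 20]
  queue [12, 39] -> pop 12, enqueue [2], visited so far: [45, 18, 47, 13, 20, 12]
  queue [39, 2] -> pop 39, enqueue [none], visited so far: [45, 18, 47, 13, 20, 12, 39]
  queue [2] -> pop 2, enqueue [7], visited so far: [45, 18, 47, 13, 20, 12, 39, 2]
  queue [7] -> pop 7, enqueue [8], visited so far: [45, 18, 47, 13, 20, 12, 39, 2, 7]
  queue [8] -> pop 8, enqueue [none], visited so far: [45, 18, 47, 13, 20, 12, 39, 2, 7, 8]
Result: [45, 18, 47, 13, 20, 12, 39, 2, 7, 8]


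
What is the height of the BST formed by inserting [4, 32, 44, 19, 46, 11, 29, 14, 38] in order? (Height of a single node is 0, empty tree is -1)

Insertion order: [4, 32, 44, 19, 46, 11, 29, 14, 38]
Tree (level-order array): [4, None, 32, 19, 44, 11, 29, 38, 46, None, 14]
Compute height bottom-up (empty subtree = -1):
  height(14) = 1 + max(-1, -1) = 0
  height(11) = 1 + max(-1, 0) = 1
  height(29) = 1 + max(-1, -1) = 0
  height(19) = 1 + max(1, 0) = 2
  height(38) = 1 + max(-1, -1) = 0
  height(46) = 1 + max(-1, -1) = 0
  height(44) = 1 + max(0, 0) = 1
  height(32) = 1 + max(2, 1) = 3
  height(4) = 1 + max(-1, 3) = 4
Height = 4


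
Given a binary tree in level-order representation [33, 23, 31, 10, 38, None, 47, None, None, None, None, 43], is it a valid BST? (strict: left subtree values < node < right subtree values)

Level-order array: [33, 23, 31, 10, 38, None, 47, None, None, None, None, 43]
Validate using subtree bounds (lo, hi): at each node, require lo < value < hi,
then recurse left with hi=value and right with lo=value.
Preorder trace (stopping at first violation):
  at node 33 with bounds (-inf, +inf): OK
  at node 23 with bounds (-inf, 33): OK
  at node 10 with bounds (-inf, 23): OK
  at node 38 with bounds (23, 33): VIOLATION
Node 38 violates its bound: not (23 < 38 < 33).
Result: Not a valid BST


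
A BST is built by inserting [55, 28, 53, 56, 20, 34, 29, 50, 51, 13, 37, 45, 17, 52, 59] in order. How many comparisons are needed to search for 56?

Search path for 56: 55 -> 56
Found: True
Comparisons: 2


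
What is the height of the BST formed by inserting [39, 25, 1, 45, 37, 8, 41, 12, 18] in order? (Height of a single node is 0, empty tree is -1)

Insertion order: [39, 25, 1, 45, 37, 8, 41, 12, 18]
Tree (level-order array): [39, 25, 45, 1, 37, 41, None, None, 8, None, None, None, None, None, 12, None, 18]
Compute height bottom-up (empty subtree = -1):
  height(18) = 1 + max(-1, -1) = 0
  height(12) = 1 + max(-1, 0) = 1
  height(8) = 1 + max(-1, 1) = 2
  height(1) = 1 + max(-1, 2) = 3
  height(37) = 1 + max(-1, -1) = 0
  height(25) = 1 + max(3, 0) = 4
  height(41) = 1 + max(-1, -1) = 0
  height(45) = 1 + max(0, -1) = 1
  height(39) = 1 + max(4, 1) = 5
Height = 5


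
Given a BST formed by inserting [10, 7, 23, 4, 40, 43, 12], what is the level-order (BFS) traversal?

Tree insertion order: [10, 7, 23, 4, 40, 43, 12]
Tree (level-order array): [10, 7, 23, 4, None, 12, 40, None, None, None, None, None, 43]
BFS from the root, enqueuing left then right child of each popped node:
  queue [10] -> pop 10, enqueue [7, 23], visited so far: [10]
  queue [7, 23] -> pop 7, enqueue [4], visited so far: [10, 7]
  queue [23, 4] -> pop 23, enqueue [12, 40], visited so far: [10, 7, 23]
  queue [4, 12, 40] -> pop 4, enqueue [none], visited so far: [10, 7, 23, 4]
  queue [12, 40] -> pop 12, enqueue [none], visited so far: [10, 7, 23, 4, 12]
  queue [40] -> pop 40, enqueue [43], visited so far: [10, 7, 23, 4, 12, 40]
  queue [43] -> pop 43, enqueue [none], visited so far: [10, 7, 23, 4, 12, 40, 43]
Result: [10, 7, 23, 4, 12, 40, 43]


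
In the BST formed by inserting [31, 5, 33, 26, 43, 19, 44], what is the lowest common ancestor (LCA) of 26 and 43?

Tree insertion order: [31, 5, 33, 26, 43, 19, 44]
Tree (level-order array): [31, 5, 33, None, 26, None, 43, 19, None, None, 44]
In a BST, the LCA of p=26, q=43 is the first node v on the
root-to-leaf path with p <= v <= q (go left if both < v, right if both > v).
Walk from root:
  at 31: 26 <= 31 <= 43, this is the LCA
LCA = 31


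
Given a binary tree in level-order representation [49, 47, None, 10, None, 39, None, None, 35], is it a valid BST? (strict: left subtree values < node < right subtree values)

Level-order array: [49, 47, None, 10, None, 39, None, None, 35]
Validate using subtree bounds (lo, hi): at each node, require lo < value < hi,
then recurse left with hi=value and right with lo=value.
Preorder trace (stopping at first violation):
  at node 49 with bounds (-inf, +inf): OK
  at node 47 with bounds (-inf, 49): OK
  at node 10 with bounds (-inf, 47): OK
  at node 39 with bounds (-inf, 10): VIOLATION
Node 39 violates its bound: not (-inf < 39 < 10).
Result: Not a valid BST


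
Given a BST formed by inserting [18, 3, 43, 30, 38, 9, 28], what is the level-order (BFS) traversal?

Tree insertion order: [18, 3, 43, 30, 38, 9, 28]
Tree (level-order array): [18, 3, 43, None, 9, 30, None, None, None, 28, 38]
BFS from the root, enqueuing left then right child of each popped node:
  queue [18] -> pop 18, enqueue [3, 43], visited so far: [18]
  queue [3, 43] -> pop 3, enqueue [9], visited so far: [18, 3]
  queue [43, 9] -> pop 43, enqueue [30], visited so far: [18, 3, 43]
  queue [9, 30] -> pop 9, enqueue [none], visited so far: [18, 3, 43, 9]
  queue [30] -> pop 30, enqueue [28, 38], visited so far: [18, 3, 43, 9, 30]
  queue [28, 38] -> pop 28, enqueue [none], visited so far: [18, 3, 43, 9, 30, 28]
  queue [38] -> pop 38, enqueue [none], visited so far: [18, 3, 43, 9, 30, 28, 38]
Result: [18, 3, 43, 9, 30, 28, 38]


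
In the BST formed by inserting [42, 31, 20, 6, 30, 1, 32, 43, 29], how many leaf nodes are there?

Tree built from: [42, 31, 20, 6, 30, 1, 32, 43, 29]
Tree (level-order array): [42, 31, 43, 20, 32, None, None, 6, 30, None, None, 1, None, 29]
Rule: A leaf has 0 children.
Per-node child counts:
  node 42: 2 child(ren)
  node 31: 2 child(ren)
  node 20: 2 child(ren)
  node 6: 1 child(ren)
  node 1: 0 child(ren)
  node 30: 1 child(ren)
  node 29: 0 child(ren)
  node 32: 0 child(ren)
  node 43: 0 child(ren)
Matching nodes: [1, 29, 32, 43]
Count of leaf nodes: 4


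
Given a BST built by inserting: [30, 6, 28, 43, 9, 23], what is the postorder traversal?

Tree insertion order: [30, 6, 28, 43, 9, 23]
Tree (level-order array): [30, 6, 43, None, 28, None, None, 9, None, None, 23]
Postorder traversal: [23, 9, 28, 6, 43, 30]


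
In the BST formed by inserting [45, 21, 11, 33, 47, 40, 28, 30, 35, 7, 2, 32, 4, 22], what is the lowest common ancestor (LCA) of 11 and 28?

Tree insertion order: [45, 21, 11, 33, 47, 40, 28, 30, 35, 7, 2, 32, 4, 22]
Tree (level-order array): [45, 21, 47, 11, 33, None, None, 7, None, 28, 40, 2, None, 22, 30, 35, None, None, 4, None, None, None, 32]
In a BST, the LCA of p=11, q=28 is the first node v on the
root-to-leaf path with p <= v <= q (go left if both < v, right if both > v).
Walk from root:
  at 45: both 11 and 28 < 45, go left
  at 21: 11 <= 21 <= 28, this is the LCA
LCA = 21


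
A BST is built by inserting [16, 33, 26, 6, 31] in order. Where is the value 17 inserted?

Starting tree (level order): [16, 6, 33, None, None, 26, None, None, 31]
Insertion path: 16 -> 33 -> 26
Result: insert 17 as left child of 26
Final tree (level order): [16, 6, 33, None, None, 26, None, 17, 31]


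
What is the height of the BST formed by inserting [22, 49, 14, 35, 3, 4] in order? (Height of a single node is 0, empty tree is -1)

Insertion order: [22, 49, 14, 35, 3, 4]
Tree (level-order array): [22, 14, 49, 3, None, 35, None, None, 4]
Compute height bottom-up (empty subtree = -1):
  height(4) = 1 + max(-1, -1) = 0
  height(3) = 1 + max(-1, 0) = 1
  height(14) = 1 + max(1, -1) = 2
  height(35) = 1 + max(-1, -1) = 0
  height(49) = 1 + max(0, -1) = 1
  height(22) = 1 + max(2, 1) = 3
Height = 3


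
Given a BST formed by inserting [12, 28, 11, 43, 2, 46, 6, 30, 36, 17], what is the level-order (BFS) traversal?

Tree insertion order: [12, 28, 11, 43, 2, 46, 6, 30, 36, 17]
Tree (level-order array): [12, 11, 28, 2, None, 17, 43, None, 6, None, None, 30, 46, None, None, None, 36]
BFS from the root, enqueuing left then right child of each popped node:
  queue [12] -> pop 12, enqueue [11, 28], visited so far: [12]
  queue [11, 28] -> pop 11, enqueue [2], visited so far: [12, 11]
  queue [28, 2] -> pop 28, enqueue [17, 43], visited so far: [12, 11, 28]
  queue [2, 17, 43] -> pop 2, enqueue [6], visited so far: [12, 11, 28, 2]
  queue [17, 43, 6] -> pop 17, enqueue [none], visited so far: [12, 11, 28, 2, 17]
  queue [43, 6] -> pop 43, enqueue [30, 46], visited so far: [12, 11, 28, 2, 17, 43]
  queue [6, 30, 46] -> pop 6, enqueue [none], visited so far: [12, 11, 28, 2, 17, 43, 6]
  queue [30, 46] -> pop 30, enqueue [36], visited so far: [12, 11, 28, 2, 17, 43, 6, 30]
  queue [46, 36] -> pop 46, enqueue [none], visited so far: [12, 11, 28, 2, 17, 43, 6, 30, 46]
  queue [36] -> pop 36, enqueue [none], visited so far: [12, 11, 28, 2, 17, 43, 6, 30, 46, 36]
Result: [12, 11, 28, 2, 17, 43, 6, 30, 46, 36]


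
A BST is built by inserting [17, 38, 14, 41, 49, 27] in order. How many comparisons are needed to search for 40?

Search path for 40: 17 -> 38 -> 41
Found: False
Comparisons: 3


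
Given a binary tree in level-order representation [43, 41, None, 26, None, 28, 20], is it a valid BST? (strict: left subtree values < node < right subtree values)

Level-order array: [43, 41, None, 26, None, 28, 20]
Validate using subtree bounds (lo, hi): at each node, require lo < value < hi,
then recurse left with hi=value and right with lo=value.
Preorder trace (stopping at first violation):
  at node 43 with bounds (-inf, +inf): OK
  at node 41 with bounds (-inf, 43): OK
  at node 26 with bounds (-inf, 41): OK
  at node 28 with bounds (-inf, 26): VIOLATION
Node 28 violates its bound: not (-inf < 28 < 26).
Result: Not a valid BST


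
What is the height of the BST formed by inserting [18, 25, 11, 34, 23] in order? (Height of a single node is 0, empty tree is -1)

Insertion order: [18, 25, 11, 34, 23]
Tree (level-order array): [18, 11, 25, None, None, 23, 34]
Compute height bottom-up (empty subtree = -1):
  height(11) = 1 + max(-1, -1) = 0
  height(23) = 1 + max(-1, -1) = 0
  height(34) = 1 + max(-1, -1) = 0
  height(25) = 1 + max(0, 0) = 1
  height(18) = 1 + max(0, 1) = 2
Height = 2


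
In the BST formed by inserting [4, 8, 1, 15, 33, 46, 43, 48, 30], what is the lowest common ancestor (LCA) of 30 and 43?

Tree insertion order: [4, 8, 1, 15, 33, 46, 43, 48, 30]
Tree (level-order array): [4, 1, 8, None, None, None, 15, None, 33, 30, 46, None, None, 43, 48]
In a BST, the LCA of p=30, q=43 is the first node v on the
root-to-leaf path with p <= v <= q (go left if both < v, right if both > v).
Walk from root:
  at 4: both 30 and 43 > 4, go right
  at 8: both 30 and 43 > 8, go right
  at 15: both 30 and 43 > 15, go right
  at 33: 30 <= 33 <= 43, this is the LCA
LCA = 33


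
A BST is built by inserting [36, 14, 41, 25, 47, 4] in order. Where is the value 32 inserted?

Starting tree (level order): [36, 14, 41, 4, 25, None, 47]
Insertion path: 36 -> 14 -> 25
Result: insert 32 as right child of 25
Final tree (level order): [36, 14, 41, 4, 25, None, 47, None, None, None, 32]


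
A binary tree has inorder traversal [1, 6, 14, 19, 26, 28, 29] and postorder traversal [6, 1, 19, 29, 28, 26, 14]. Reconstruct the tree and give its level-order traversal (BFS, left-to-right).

Inorder:   [1, 6, 14, 19, 26, 28, 29]
Postorder: [6, 1, 19, 29, 28, 26, 14]
Algorithm: postorder visits root last, so walk postorder right-to-left;
each value is the root of the current inorder slice — split it at that
value, recurse on the right subtree first, then the left.
Recursive splits:
  root=14; inorder splits into left=[1, 6], right=[19, 26, 28, 29]
  root=26; inorder splits into left=[19], right=[28, 29]
  root=28; inorder splits into left=[], right=[29]
  root=29; inorder splits into left=[], right=[]
  root=19; inorder splits into left=[], right=[]
  root=1; inorder splits into left=[], right=[6]
  root=6; inorder splits into left=[], right=[]
Reconstructed level-order: [14, 1, 26, 6, 19, 28, 29]


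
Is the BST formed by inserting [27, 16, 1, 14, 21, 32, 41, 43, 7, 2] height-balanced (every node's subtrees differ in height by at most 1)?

Tree (level-order array): [27, 16, 32, 1, 21, None, 41, None, 14, None, None, None, 43, 7, None, None, None, 2]
Definition: a tree is height-balanced if, at every node, |h(left) - h(right)| <= 1 (empty subtree has height -1).
Bottom-up per-node check:
  node 2: h_left=-1, h_right=-1, diff=0 [OK], height=0
  node 7: h_left=0, h_right=-1, diff=1 [OK], height=1
  node 14: h_left=1, h_right=-1, diff=2 [FAIL (|1--1|=2 > 1)], height=2
  node 1: h_left=-1, h_right=2, diff=3 [FAIL (|-1-2|=3 > 1)], height=3
  node 21: h_left=-1, h_right=-1, diff=0 [OK], height=0
  node 16: h_left=3, h_right=0, diff=3 [FAIL (|3-0|=3 > 1)], height=4
  node 43: h_left=-1, h_right=-1, diff=0 [OK], height=0
  node 41: h_left=-1, h_right=0, diff=1 [OK], height=1
  node 32: h_left=-1, h_right=1, diff=2 [FAIL (|-1-1|=2 > 1)], height=2
  node 27: h_left=4, h_right=2, diff=2 [FAIL (|4-2|=2 > 1)], height=5
Node 14 violates the condition: |1 - -1| = 2 > 1.
Result: Not balanced


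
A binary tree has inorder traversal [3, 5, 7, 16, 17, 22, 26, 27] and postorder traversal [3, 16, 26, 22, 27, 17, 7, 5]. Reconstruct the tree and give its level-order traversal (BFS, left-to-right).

Inorder:   [3, 5, 7, 16, 17, 22, 26, 27]
Postorder: [3, 16, 26, 22, 27, 17, 7, 5]
Algorithm: postorder visits root last, so walk postorder right-to-left;
each value is the root of the current inorder slice — split it at that
value, recurse on the right subtree first, then the left.
Recursive splits:
  root=5; inorder splits into left=[3], right=[7, 16, 17, 22, 26, 27]
  root=7; inorder splits into left=[], right=[16, 17, 22, 26, 27]
  root=17; inorder splits into left=[16], right=[22, 26, 27]
  root=27; inorder splits into left=[22, 26], right=[]
  root=22; inorder splits into left=[], right=[26]
  root=26; inorder splits into left=[], right=[]
  root=16; inorder splits into left=[], right=[]
  root=3; inorder splits into left=[], right=[]
Reconstructed level-order: [5, 3, 7, 17, 16, 27, 22, 26]


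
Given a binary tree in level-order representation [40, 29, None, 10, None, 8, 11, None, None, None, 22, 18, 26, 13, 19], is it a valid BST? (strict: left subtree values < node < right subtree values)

Level-order array: [40, 29, None, 10, None, 8, 11, None, None, None, 22, 18, 26, 13, 19]
Validate using subtree bounds (lo, hi): at each node, require lo < value < hi,
then recurse left with hi=value and right with lo=value.
Preorder trace (stopping at first violation):
  at node 40 with bounds (-inf, +inf): OK
  at node 29 with bounds (-inf, 40): OK
  at node 10 with bounds (-inf, 29): OK
  at node 8 with bounds (-inf, 10): OK
  at node 11 with bounds (10, 29): OK
  at node 22 with bounds (11, 29): OK
  at node 18 with bounds (11, 22): OK
  at node 13 with bounds (11, 18): OK
  at node 19 with bounds (18, 22): OK
  at node 26 with bounds (22, 29): OK
No violation found at any node.
Result: Valid BST


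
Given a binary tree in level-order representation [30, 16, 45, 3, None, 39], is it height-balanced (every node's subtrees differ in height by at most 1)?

Tree (level-order array): [30, 16, 45, 3, None, 39]
Definition: a tree is height-balanced if, at every node, |h(left) - h(right)| <= 1 (empty subtree has height -1).
Bottom-up per-node check:
  node 3: h_left=-1, h_right=-1, diff=0 [OK], height=0
  node 16: h_left=0, h_right=-1, diff=1 [OK], height=1
  node 39: h_left=-1, h_right=-1, diff=0 [OK], height=0
  node 45: h_left=0, h_right=-1, diff=1 [OK], height=1
  node 30: h_left=1, h_right=1, diff=0 [OK], height=2
All nodes satisfy the balance condition.
Result: Balanced


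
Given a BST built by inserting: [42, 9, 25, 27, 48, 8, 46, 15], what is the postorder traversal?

Tree insertion order: [42, 9, 25, 27, 48, 8, 46, 15]
Tree (level-order array): [42, 9, 48, 8, 25, 46, None, None, None, 15, 27]
Postorder traversal: [8, 15, 27, 25, 9, 46, 48, 42]


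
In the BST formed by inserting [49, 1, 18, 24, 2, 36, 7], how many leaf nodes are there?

Tree built from: [49, 1, 18, 24, 2, 36, 7]
Tree (level-order array): [49, 1, None, None, 18, 2, 24, None, 7, None, 36]
Rule: A leaf has 0 children.
Per-node child counts:
  node 49: 1 child(ren)
  node 1: 1 child(ren)
  node 18: 2 child(ren)
  node 2: 1 child(ren)
  node 7: 0 child(ren)
  node 24: 1 child(ren)
  node 36: 0 child(ren)
Matching nodes: [7, 36]
Count of leaf nodes: 2


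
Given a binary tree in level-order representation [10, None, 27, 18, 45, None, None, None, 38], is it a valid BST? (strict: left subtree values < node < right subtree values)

Level-order array: [10, None, 27, 18, 45, None, None, None, 38]
Validate using subtree bounds (lo, hi): at each node, require lo < value < hi,
then recurse left with hi=value and right with lo=value.
Preorder trace (stopping at first violation):
  at node 10 with bounds (-inf, +inf): OK
  at node 27 with bounds (10, +inf): OK
  at node 18 with bounds (10, 27): OK
  at node 45 with bounds (27, +inf): OK
  at node 38 with bounds (45, +inf): VIOLATION
Node 38 violates its bound: not (45 < 38 < +inf).
Result: Not a valid BST


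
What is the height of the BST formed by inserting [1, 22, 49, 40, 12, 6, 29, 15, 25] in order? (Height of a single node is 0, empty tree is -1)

Insertion order: [1, 22, 49, 40, 12, 6, 29, 15, 25]
Tree (level-order array): [1, None, 22, 12, 49, 6, 15, 40, None, None, None, None, None, 29, None, 25]
Compute height bottom-up (empty subtree = -1):
  height(6) = 1 + max(-1, -1) = 0
  height(15) = 1 + max(-1, -1) = 0
  height(12) = 1 + max(0, 0) = 1
  height(25) = 1 + max(-1, -1) = 0
  height(29) = 1 + max(0, -1) = 1
  height(40) = 1 + max(1, -1) = 2
  height(49) = 1 + max(2, -1) = 3
  height(22) = 1 + max(1, 3) = 4
  height(1) = 1 + max(-1, 4) = 5
Height = 5


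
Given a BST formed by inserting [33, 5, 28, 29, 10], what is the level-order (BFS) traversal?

Tree insertion order: [33, 5, 28, 29, 10]
Tree (level-order array): [33, 5, None, None, 28, 10, 29]
BFS from the root, enqueuing left then right child of each popped node:
  queue [33] -> pop 33, enqueue [5], visited so far: [33]
  queue [5] -> pop 5, enqueue [28], visited so far: [33, 5]
  queue [28] -> pop 28, enqueue [10, 29], visited so far: [33, 5, 28]
  queue [10, 29] -> pop 10, enqueue [none], visited so far: [33, 5, 28, 10]
  queue [29] -> pop 29, enqueue [none], visited so far: [33, 5, 28, 10, 29]
Result: [33, 5, 28, 10, 29]


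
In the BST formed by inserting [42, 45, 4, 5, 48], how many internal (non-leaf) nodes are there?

Tree built from: [42, 45, 4, 5, 48]
Tree (level-order array): [42, 4, 45, None, 5, None, 48]
Rule: An internal node has at least one child.
Per-node child counts:
  node 42: 2 child(ren)
  node 4: 1 child(ren)
  node 5: 0 child(ren)
  node 45: 1 child(ren)
  node 48: 0 child(ren)
Matching nodes: [42, 4, 45]
Count of internal (non-leaf) nodes: 3


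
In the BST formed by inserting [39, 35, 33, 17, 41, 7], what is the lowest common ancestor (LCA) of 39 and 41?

Tree insertion order: [39, 35, 33, 17, 41, 7]
Tree (level-order array): [39, 35, 41, 33, None, None, None, 17, None, 7]
In a BST, the LCA of p=39, q=41 is the first node v on the
root-to-leaf path with p <= v <= q (go left if both < v, right if both > v).
Walk from root:
  at 39: 39 <= 39 <= 41, this is the LCA
LCA = 39


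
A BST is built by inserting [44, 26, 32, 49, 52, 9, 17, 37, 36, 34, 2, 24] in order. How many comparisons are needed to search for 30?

Search path for 30: 44 -> 26 -> 32
Found: False
Comparisons: 3


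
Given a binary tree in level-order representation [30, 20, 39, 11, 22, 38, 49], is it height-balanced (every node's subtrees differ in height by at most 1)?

Tree (level-order array): [30, 20, 39, 11, 22, 38, 49]
Definition: a tree is height-balanced if, at every node, |h(left) - h(right)| <= 1 (empty subtree has height -1).
Bottom-up per-node check:
  node 11: h_left=-1, h_right=-1, diff=0 [OK], height=0
  node 22: h_left=-1, h_right=-1, diff=0 [OK], height=0
  node 20: h_left=0, h_right=0, diff=0 [OK], height=1
  node 38: h_left=-1, h_right=-1, diff=0 [OK], height=0
  node 49: h_left=-1, h_right=-1, diff=0 [OK], height=0
  node 39: h_left=0, h_right=0, diff=0 [OK], height=1
  node 30: h_left=1, h_right=1, diff=0 [OK], height=2
All nodes satisfy the balance condition.
Result: Balanced
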